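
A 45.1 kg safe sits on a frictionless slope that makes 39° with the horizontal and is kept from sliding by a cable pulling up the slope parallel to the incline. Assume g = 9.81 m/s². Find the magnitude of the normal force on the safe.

Take axes along and perpendicular to the incline. Weight components: W sin 39° = 278.4 N down-slope, W cos 39° = 343.8 N into the surface.
Along incline: T cos 0° = W sin 39° → T = 278.4 N.
Perpendicular: N = W cos 39° − T sin 0° = 343.8 N.

N ≈ 344 N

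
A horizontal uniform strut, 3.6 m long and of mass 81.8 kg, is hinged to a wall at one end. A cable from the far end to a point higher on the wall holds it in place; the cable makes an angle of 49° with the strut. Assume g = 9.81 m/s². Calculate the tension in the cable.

Take torques about the hinge: T sin 49° · 3.6 = 81.8×9.81×1.8 = 1444.4 N·m.
So T = 1444.4 / (0.7547 × 3.6) = 531.63 N.

T ≈ 532 N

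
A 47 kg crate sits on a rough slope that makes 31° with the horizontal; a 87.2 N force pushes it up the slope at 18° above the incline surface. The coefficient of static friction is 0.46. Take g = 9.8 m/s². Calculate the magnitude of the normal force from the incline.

N ≈ 368 N

Axes along / perpendicular to the incline. W sin 31° = 237.2 N down-slope; W cos 31° = 394.8 N into the surface.
Perpendicular: N = W cos 31° − P sin 18° = 394.8 − 26.95 = 367.9 N.
Along incline: P cos 18° + f = W sin 31° (friction acts up-slope) → f = 237.2 − 82.93 = 154.3 N.
|f| = 154.3 N ≤ μN = 169.2 N, so the crate is indeed static.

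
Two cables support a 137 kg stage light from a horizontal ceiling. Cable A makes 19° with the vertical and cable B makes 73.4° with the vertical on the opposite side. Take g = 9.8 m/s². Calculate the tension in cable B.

Angles from the horizontal: cable A is 90° − 19° = 71°, cable B is 90° − 73.4° = 16.6°.
Weight W = 137 × 9.8 = 1343 N acts straight down.
Horizontal: T_A cos 71° = T_B cos 16.6°  →  T_A = 2.944 T_B.
Vertical: T_A sin 71° + T_B sin 16.6° = 1343.
Substituting the horizontal relation into the vertical equation gives 3.069 T_B = 1343, so T_B = 437.5 N.

T_B ≈ 437 N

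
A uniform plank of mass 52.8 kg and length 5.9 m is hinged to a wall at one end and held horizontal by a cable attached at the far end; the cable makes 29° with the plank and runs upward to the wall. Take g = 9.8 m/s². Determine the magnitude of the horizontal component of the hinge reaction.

H_x ≈ 467 N

Take torques about the hinge: T sin 29° · 5.9 = 52.8×9.8×2.95 = 1526.4 N·m.
So T = 1526.4 / (0.4848 × 5.9) = 533.65 N.
ΣF_x = 0: H_x = T cos 29° = 466.74 N.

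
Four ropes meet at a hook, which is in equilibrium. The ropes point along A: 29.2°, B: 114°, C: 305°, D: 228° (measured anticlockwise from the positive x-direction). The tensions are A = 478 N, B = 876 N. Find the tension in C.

T_C ≈ 663 N

Resolve: ΣF_x = 478 cos 29.2° + 876 cos 114° + T_C cos 305° + T_D cos 228° = 0.
        ΣF_y = 478 sin 29.2° + 876 sin 114° + T_C sin 305° + T_D sin 228° = 0.
The known terms sum to (60.96, 1033) N, so 0.5736 T_C − 0.6691 T_D = -60.96 and -0.8192 T_C − 0.7431 T_D = -1033.
Solving simultaneously: T_C = 663.2 N, T_D = 659.6 N.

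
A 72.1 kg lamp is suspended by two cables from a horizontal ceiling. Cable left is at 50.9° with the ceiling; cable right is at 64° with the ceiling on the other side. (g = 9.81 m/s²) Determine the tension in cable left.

T_left ≈ 342 N

Weight W = 72.1 × 9.81 = 707.3 N acts straight down.
Horizontal: T_left cos 50.9° = T_right cos 64°  →  T_right = 1.439 T_left.
Vertical: T_left sin 50.9° + T_right sin 64° = 707.3.
Substituting the horizontal relation into the vertical equation gives 2.069 T_left = 707.3, so T_left = 341.8 N.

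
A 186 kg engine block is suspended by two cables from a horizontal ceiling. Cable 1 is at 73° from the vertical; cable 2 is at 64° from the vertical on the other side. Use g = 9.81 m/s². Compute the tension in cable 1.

T_1 ≈ 2400 N

Angles from the horizontal: cable 1 is 90° − 73° = 17°, cable 2 is 90° − 64° = 26°.
Weight W = 186 × 9.81 = 1825 N acts straight down.
Horizontal: T_1 cos 17° = T_2 cos 26°  →  T_2 = 1.064 T_1.
Vertical: T_1 sin 17° + T_2 sin 26° = 1825.
Substituting the horizontal relation into the vertical equation gives 0.7588 T_1 = 1825, so T_1 = 2405 N.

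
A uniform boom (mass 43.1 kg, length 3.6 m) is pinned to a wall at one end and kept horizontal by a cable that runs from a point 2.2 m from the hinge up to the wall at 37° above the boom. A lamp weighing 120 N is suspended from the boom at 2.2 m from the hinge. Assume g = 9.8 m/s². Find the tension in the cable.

T ≈ 774 N

Take torques about the hinge: T sin 37° · 2.2 = 43.1×9.8×1.8 + 120×2.2 = 1024.3 N·m.
So T = 1024.3 / (0.6018 × 2.2) = 773.63 N.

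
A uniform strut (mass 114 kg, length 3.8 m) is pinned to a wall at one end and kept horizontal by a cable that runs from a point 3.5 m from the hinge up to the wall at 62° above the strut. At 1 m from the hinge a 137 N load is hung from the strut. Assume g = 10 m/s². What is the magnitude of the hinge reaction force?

|H| ≈ 711 N

Take torques about the hinge: T sin 62° · 3.5 = 114×10×1.9 + 137×1 = 2303 N·m.
So T = 2303 / (0.8829 × 3.5) = 745.23 N.
ΣF_x = 0: H_x = T cos 62° = 349.86 N.
ΣF_y = 0: H_y = (114×10 + 137) − T sin 62° = 1277 − 658 = 619 N.
|H| = √(H_x² + H_y²) = √((349.86)² + (619)²) = 711.03 N.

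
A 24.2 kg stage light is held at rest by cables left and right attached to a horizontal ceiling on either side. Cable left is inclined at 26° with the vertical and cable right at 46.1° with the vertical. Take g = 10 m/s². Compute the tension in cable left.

T_left ≈ 183 N

Angles from the horizontal: cable left is 90° − 26° = 64°, cable right is 90° − 46.1° = 43.9°.
Weight W = 24.2 × 10 = 242 N acts straight down.
Horizontal: T_left cos 64° = T_right cos 43.9°  →  T_right = 0.6084 T_left.
Vertical: T_left sin 64° + T_right sin 43.9° = 242.
Substituting the horizontal relation into the vertical equation gives 1.321 T_left = 242, so T_left = 183.2 N.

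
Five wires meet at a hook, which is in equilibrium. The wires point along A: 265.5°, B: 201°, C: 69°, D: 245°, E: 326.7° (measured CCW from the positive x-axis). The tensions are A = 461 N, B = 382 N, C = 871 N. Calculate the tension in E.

T_E ≈ 166 N

Resolve: ΣF_x = 461 cos 265.5° + 382 cos 201° + 871 cos 69° + T_D cos 245° + T_E cos 326.7° = 0.
        ΣF_y = 461 sin 265.5° + 382 sin 201° + 871 sin 69° + T_D sin 245° + T_E sin 326.7° = 0.
The known terms sum to (-80.66, 216.7) N, so -0.4226 T_D + 0.8358 T_E = 80.66 and -0.9063 T_D − 0.5490 T_E = -216.7.
Solving simultaneously: T_D = 138.3 N, T_E = 166.4 N.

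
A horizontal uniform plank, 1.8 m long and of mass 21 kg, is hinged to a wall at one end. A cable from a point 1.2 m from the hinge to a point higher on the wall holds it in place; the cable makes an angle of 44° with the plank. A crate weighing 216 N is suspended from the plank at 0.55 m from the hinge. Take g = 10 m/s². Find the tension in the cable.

Take torques about the hinge: T sin 44° · 1.2 = 21×10×0.9 + 216×0.55 = 307.8 N·m.
So T = 307.8 / (0.6947 × 1.2) = 369.25 N.

T ≈ 369 N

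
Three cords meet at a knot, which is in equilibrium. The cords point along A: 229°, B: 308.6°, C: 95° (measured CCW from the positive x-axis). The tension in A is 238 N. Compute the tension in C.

Resolve: ΣF_x = 238 cos 229° + T_B cos 308.6° + T_C cos 95° = 0.
        ΣF_y = 238 sin 229° + T_B sin 308.6° + T_C sin 95° = 0.
The known terms sum to (-156.1, -179.6) N, so 0.6239 T_B − 0.0872 T_C = 156.1 and -0.7815 T_B + 0.9962 T_C = 179.6.
Solving simultaneously: T_B = 309.4 N, T_C = 423 N.

T_C ≈ 423 N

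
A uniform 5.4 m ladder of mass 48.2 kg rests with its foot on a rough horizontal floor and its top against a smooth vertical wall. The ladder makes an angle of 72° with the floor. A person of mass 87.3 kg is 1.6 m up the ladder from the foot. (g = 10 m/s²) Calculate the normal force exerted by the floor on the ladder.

N_floor ≈ 1360 N

ΣF_y = 0: N_floor = 48.2×10 + 87.3×10 = 1355 N.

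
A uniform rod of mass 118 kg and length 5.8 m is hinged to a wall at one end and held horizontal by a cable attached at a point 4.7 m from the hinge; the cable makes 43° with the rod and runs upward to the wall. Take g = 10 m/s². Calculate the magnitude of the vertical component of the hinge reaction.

|H_y| ≈ 452 N

Take torques about the hinge: T sin 43° · 4.7 = 118×10×2.9 = 3422 N·m.
So T = 3422 / (0.6820 × 4.7) = 1067.6 N.
ΣF_y = 0: H_y = (118×10) − T sin 43° = 1180 − 728.09 = 451.91 N.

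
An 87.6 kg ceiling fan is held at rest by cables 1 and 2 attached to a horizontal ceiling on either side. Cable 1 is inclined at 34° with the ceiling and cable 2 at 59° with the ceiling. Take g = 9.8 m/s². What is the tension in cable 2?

T_2 ≈ 713 N

Weight W = 87.6 × 9.8 = 858.5 N acts straight down.
Horizontal: T_1 cos 34° = T_2 cos 59°  →  T_1 = 0.6212 T_2.
Vertical: T_1 sin 34° + T_2 sin 59° = 858.5.
Substituting the horizontal relation into the vertical equation gives 1.205 T_2 = 858.5, so T_2 = 712.7 N.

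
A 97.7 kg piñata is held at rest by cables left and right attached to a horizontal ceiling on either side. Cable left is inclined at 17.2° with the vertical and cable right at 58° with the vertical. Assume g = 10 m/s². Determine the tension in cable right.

T_right ≈ 299 N

Angles from the horizontal: cable left is 90° − 17.2° = 72.8°, cable right is 90° − 58° = 32°.
Weight W = 97.7 × 10 = 977 N acts straight down.
Horizontal: T_left cos 72.8° = T_right cos 32°  →  T_left = 2.868 T_right.
Vertical: T_left sin 72.8° + T_right sin 32° = 977.
Substituting the horizontal relation into the vertical equation gives 3.27 T_right = 977, so T_right = 298.8 N.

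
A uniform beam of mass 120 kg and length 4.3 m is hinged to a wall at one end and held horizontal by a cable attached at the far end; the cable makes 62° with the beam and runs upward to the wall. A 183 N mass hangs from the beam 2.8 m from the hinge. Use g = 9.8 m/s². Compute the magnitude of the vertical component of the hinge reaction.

|H_y| ≈ 652 N

Take torques about the hinge: T sin 62° · 4.3 = 120×9.8×2.15 + 183×2.8 = 3040.8 N·m.
So T = 3040.8 / (0.8829 × 4.3) = 800.91 N.
ΣF_y = 0: H_y = (120×9.8 + 183) − T sin 62° = 1359 − 707.16 = 651.84 N.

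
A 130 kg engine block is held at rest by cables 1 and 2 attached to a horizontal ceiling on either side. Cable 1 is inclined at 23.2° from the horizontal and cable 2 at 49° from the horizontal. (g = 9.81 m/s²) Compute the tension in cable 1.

Weight W = 130 × 9.81 = 1275 N acts straight down.
Horizontal: T_1 cos 23.2° = T_2 cos 49°  →  T_2 = 1.401 T_1.
Vertical: T_1 sin 23.2° + T_2 sin 49° = 1275.
Substituting the horizontal relation into the vertical equation gives 1.451 T_1 = 1275, so T_1 = 878.7 N.

T_1 ≈ 879 N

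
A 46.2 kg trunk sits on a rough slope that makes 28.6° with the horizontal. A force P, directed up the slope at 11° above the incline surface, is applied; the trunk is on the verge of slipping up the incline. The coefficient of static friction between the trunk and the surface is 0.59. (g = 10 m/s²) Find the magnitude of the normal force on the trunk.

N ≈ 325 N

On the verge of sliding up the incline, friction equals μN and acts down the slope.
Perpendicular: N + P sin 11° = W cos 28.6° = 405.6 N.
Along incline: P cos 11° = W sin 28.6° + μN  with W sin 28.6° = 221.2 N.
Solving the pair for P and N: P = 420.8 N, N = 325.3 N (and f = μN = 191.9 N).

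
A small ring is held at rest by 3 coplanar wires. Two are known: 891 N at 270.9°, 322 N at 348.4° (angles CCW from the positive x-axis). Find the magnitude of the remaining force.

Sum the known components: ΣF_x = 329.4 N, ΣF_y = -955.6 N.
For equilibrium the remaining force must supply (−ΣF_x, −ΣF_y) = (-329.4, 955.6) N.
Magnitude = √((-329.4)² + (955.6)²) = 1011 N; direction = atan2(955.6, -329.4) = 109.0°.

F ≈ 1010 N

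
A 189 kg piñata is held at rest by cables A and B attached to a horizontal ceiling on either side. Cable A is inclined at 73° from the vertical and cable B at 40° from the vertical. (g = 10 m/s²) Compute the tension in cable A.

Angles from the horizontal: cable A is 90° − 73° = 17°, cable B is 90° − 40° = 50°.
Weight W = 189 × 10 = 1890 N acts straight down.
Horizontal: T_A cos 17° = T_B cos 50°  →  T_B = 1.488 T_A.
Vertical: T_A sin 17° + T_B sin 50° = 1890.
Substituting the horizontal relation into the vertical equation gives 1.432 T_A = 1890, so T_A = 1320 N.

T_A ≈ 1320 N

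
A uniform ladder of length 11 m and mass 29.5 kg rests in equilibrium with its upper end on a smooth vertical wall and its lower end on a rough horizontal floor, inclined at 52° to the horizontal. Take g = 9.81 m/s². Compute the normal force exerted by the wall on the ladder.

Torques about the foot: N_wall · 11 sin 52° = 29.5×9.81×5.5 cos 52° → N_wall = 113.05 N.

N_wall ≈ 113 N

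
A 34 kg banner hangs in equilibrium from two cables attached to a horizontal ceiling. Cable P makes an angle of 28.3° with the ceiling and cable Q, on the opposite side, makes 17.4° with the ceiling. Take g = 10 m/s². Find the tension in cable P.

T_P ≈ 453 N

Weight W = 34 × 10 = 340 N acts straight down.
Horizontal: T_P cos 28.3° = T_Q cos 17.4°  →  T_Q = 0.9227 T_P.
Vertical: T_P sin 28.3° + T_Q sin 17.4° = 340.
Substituting the horizontal relation into the vertical equation gives 0.75 T_P = 340, so T_P = 453.3 N.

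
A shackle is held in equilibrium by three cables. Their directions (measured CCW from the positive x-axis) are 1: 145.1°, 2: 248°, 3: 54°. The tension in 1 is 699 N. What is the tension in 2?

T_2 ≈ 2890 N

Resolve: ΣF_x = 699 cos 145.1° + T_2 cos 248° + T_3 cos 54° = 0.
        ΣF_y = 699 sin 145.1° + T_2 sin 248° + T_3 sin 54° = 0.
The known terms sum to (-573.3, 399.9) N, so -0.3746 T_2 + 0.5878 T_3 = 573.3 and -0.9272 T_2 + 0.8090 T_3 = -399.9.
Solving simultaneously: T_2 = 2889 N, T_3 = 2816 N.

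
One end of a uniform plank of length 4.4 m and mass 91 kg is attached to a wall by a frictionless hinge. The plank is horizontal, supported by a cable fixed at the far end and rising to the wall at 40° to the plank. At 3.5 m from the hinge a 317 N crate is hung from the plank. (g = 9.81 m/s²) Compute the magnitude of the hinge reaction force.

Take torques about the hinge: T sin 40° · 4.4 = 91×9.81×2.2 + 317×3.5 = 3073.5 N·m.
So T = 3073.5 / (0.6428 × 4.4) = 1086.7 N.
ΣF_x = 0: H_x = T cos 40° = 832.46 N.
ΣF_y = 0: H_y = (91×9.81 + 317) − T sin 40° = 1209.7 − 698.51 = 511.2 N.
|H| = √(H_x² + H_y²) = √((832.46)² + (511.2)²) = 976.89 N.

|H| ≈ 977 N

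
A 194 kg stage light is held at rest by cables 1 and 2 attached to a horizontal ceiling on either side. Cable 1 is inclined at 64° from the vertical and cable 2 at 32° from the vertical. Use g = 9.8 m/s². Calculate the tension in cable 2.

T_2 ≈ 1720 N

Angles from the horizontal: cable 1 is 90° − 64° = 26°, cable 2 is 90° − 32° = 58°.
Weight W = 194 × 9.8 = 1901 N acts straight down.
Horizontal: T_1 cos 26° = T_2 cos 58°  →  T_1 = 0.5896 T_2.
Vertical: T_1 sin 26° + T_2 sin 58° = 1901.
Substituting the horizontal relation into the vertical equation gives 1.107 T_2 = 1901, so T_2 = 1718 N.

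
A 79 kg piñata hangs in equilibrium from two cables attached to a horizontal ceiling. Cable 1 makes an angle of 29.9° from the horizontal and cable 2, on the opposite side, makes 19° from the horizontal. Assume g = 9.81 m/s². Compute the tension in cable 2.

Weight W = 79 × 9.81 = 775 N acts straight down.
Horizontal: T_1 cos 29.9° = T_2 cos 19°  →  T_1 = 1.091 T_2.
Vertical: T_1 sin 29.9° + T_2 sin 19° = 775.
Substituting the horizontal relation into the vertical equation gives 0.8693 T_2 = 775, so T_2 = 891.5 N.

T_2 ≈ 892 N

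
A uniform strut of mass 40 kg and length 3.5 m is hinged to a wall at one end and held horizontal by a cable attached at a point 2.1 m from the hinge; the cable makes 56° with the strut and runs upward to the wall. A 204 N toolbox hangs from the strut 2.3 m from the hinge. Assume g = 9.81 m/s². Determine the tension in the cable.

T ≈ 664 N

Take torques about the hinge: T sin 56° · 2.1 = 40×9.81×1.75 + 204×2.3 = 1155.9 N·m.
So T = 1155.9 / (0.8290 × 2.1) = 663.94 N.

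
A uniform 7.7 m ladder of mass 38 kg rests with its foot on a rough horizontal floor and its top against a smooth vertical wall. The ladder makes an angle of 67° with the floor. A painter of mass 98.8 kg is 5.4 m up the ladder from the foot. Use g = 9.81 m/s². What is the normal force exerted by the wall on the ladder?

N_wall ≈ 368 N

Torques about the foot: N_wall · 7.7 sin 67° = 38×9.81×3.85 cos 67° + 98.8×9.81×5.4 cos 67° → N_wall = 367.64 N.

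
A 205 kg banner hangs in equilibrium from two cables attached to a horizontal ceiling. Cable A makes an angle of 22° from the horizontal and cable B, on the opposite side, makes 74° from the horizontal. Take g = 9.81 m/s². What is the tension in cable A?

Weight W = 205 × 9.81 = 2011 N acts straight down.
Horizontal: T_A cos 22° = T_B cos 74°  →  T_B = 3.364 T_A.
Vertical: T_A sin 22° + T_B sin 74° = 2011.
Substituting the horizontal relation into the vertical equation gives 3.608 T_A = 2011, so T_A = 557.4 N.

T_A ≈ 557 N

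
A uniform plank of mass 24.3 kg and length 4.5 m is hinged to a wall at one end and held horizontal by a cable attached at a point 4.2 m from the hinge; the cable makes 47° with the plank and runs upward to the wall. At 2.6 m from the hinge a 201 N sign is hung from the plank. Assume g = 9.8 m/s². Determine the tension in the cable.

T ≈ 345 N

Take torques about the hinge: T sin 47° · 4.2 = 24.3×9.8×2.25 + 201×2.6 = 1058.4 N·m.
So T = 1058.4 / (0.7314 × 4.2) = 344.57 N.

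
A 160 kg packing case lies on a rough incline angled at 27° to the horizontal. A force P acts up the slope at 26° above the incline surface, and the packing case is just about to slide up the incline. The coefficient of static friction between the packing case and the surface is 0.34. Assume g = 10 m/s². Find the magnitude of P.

P ≈ 1160 N

On the verge of sliding up the incline, friction equals μN and acts down the slope.
Perpendicular: N + P sin 26° = W cos 27° = 1426 N.
Along incline: P cos 26° = W sin 27° + μN  with W sin 27° = 726.4 N.
Solving the pair for P and N: P = 1156 N, N = 918.9 N (and f = μN = 312.4 N).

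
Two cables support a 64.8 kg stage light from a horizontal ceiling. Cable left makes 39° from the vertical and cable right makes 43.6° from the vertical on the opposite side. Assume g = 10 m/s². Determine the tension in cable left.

Angles from the horizontal: cable left is 90° − 39° = 51°, cable right is 90° − 43.6° = 46.4°.
Weight W = 64.8 × 10 = 648 N acts straight down.
Horizontal: T_left cos 51° = T_right cos 46.4°  →  T_right = 0.9126 T_left.
Vertical: T_left sin 51° + T_right sin 46.4° = 648.
Substituting the horizontal relation into the vertical equation gives 1.438 T_left = 648, so T_left = 450.6 N.

T_left ≈ 451 N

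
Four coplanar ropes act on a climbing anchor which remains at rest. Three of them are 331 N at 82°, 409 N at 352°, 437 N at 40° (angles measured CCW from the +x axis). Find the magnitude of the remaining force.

Sum the known components: ΣF_x = 785.8 N, ΣF_y = 551.8 N.
For equilibrium the remaining force must supply (−ΣF_x, −ΣF_y) = (-785.8, -551.8) N.
Magnitude = √((-785.8)² + (-551.8)²) = 960.2 N; direction = atan2(-551.8, -785.8) = 215.1°.

F ≈ 960 N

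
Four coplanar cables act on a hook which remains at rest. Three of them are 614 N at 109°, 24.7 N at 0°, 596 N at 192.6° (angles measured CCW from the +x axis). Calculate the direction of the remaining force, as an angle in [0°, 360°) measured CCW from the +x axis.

θ ≈ 329°

Sum the known components: ΣF_x = -756.8 N, ΣF_y = 450.5 N.
For equilibrium the remaining force must supply (−ΣF_x, −ΣF_y) = (756.8, -450.5) N.
Magnitude = √((756.8)² + (-450.5)²) = 880.8 N; direction = atan2(-450.5, 756.8) = 329.2°.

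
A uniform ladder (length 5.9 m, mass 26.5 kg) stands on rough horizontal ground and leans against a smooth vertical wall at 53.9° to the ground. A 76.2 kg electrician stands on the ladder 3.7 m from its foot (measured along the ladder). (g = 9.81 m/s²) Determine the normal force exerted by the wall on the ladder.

N_wall ≈ 437 N

Torques about the foot: N_wall · 5.9 sin 53.9° = 26.5×9.81×2.95 cos 53.9° + 76.2×9.81×3.7 cos 53.9° → N_wall = 436.63 N.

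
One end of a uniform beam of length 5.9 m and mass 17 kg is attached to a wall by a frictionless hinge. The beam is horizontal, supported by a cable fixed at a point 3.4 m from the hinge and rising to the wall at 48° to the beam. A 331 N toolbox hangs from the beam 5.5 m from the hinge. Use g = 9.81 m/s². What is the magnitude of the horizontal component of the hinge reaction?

H_x ≈ 612 N

Take torques about the hinge: T sin 48° · 3.4 = 17×9.81×2.95 + 331×5.5 = 2312.5 N·m.
So T = 2312.5 / (0.7431 × 3.4) = 915.22 N.
ΣF_x = 0: H_x = T cos 48° = 612.4 N.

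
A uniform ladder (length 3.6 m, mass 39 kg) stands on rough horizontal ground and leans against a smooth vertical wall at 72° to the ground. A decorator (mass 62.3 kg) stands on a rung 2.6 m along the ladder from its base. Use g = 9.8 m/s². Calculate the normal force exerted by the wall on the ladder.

Torques about the foot: N_wall · 3.6 sin 72° = 39×9.8×1.8 cos 72° + 62.3×9.8×2.6 cos 72° → N_wall = 205.36 N.

N_wall ≈ 205 N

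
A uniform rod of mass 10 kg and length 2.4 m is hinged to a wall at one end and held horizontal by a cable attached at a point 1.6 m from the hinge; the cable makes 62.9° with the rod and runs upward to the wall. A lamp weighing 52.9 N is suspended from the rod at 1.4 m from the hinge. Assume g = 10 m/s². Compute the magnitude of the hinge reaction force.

|H| ≈ 69.7 N

Take torques about the hinge: T sin 62.9° · 1.6 = 10×10×1.2 + 52.9×1.4 = 194.06 N·m.
So T = 194.06 / (0.8902 × 1.6) = 136.25 N.
ΣF_x = 0: H_x = T cos 62.9° = 62.066 N.
ΣF_y = 0: H_y = (10×10 + 52.9) − T sin 62.9° = 152.9 − 121.29 = 31.613 N.
|H| = √(H_x² + H_y²) = √((62.066)² + (31.613)²) = 69.653 N.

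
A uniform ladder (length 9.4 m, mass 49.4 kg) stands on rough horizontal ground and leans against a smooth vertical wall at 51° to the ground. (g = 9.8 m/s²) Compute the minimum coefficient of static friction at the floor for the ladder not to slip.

μ_min ≈ 0.405

ΣF_y = 0: N_floor = 49.4×9.8 = 484.12 N.
Torques about the foot: N_wall · 9.4 sin 51° = 49.4×9.8×4.7 cos 51° → N_wall = 196.02 N.
ΣF_x = 0: f_floor = N_wall = 196.02 N.
μ_min = f_floor / N_floor = 196.02 / 484.12 = 0.4049.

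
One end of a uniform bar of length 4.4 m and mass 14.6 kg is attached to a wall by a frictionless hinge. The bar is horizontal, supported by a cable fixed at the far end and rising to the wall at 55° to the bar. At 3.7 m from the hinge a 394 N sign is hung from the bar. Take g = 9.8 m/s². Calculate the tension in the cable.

Take torques about the hinge: T sin 55° · 4.4 = 14.6×9.8×2.2 + 394×3.7 = 1772.6 N·m.
So T = 1772.6 / (0.8192 × 4.4) = 491.8 N.

T ≈ 492 N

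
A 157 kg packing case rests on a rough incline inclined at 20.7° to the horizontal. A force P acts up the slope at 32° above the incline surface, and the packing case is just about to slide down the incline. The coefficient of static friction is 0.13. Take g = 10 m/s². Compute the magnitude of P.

On the verge of sliding down the incline, friction equals μN and acts up the slope.
Perpendicular: N + P sin 32° = W cos 20.7° = 1469 N.
Along incline: P cos 32° + μN = W sin 20.7° with W sin 20.7° = 555 N.
Solving the pair for P and N: P = 467.2 N, N = 1221 N (and f = μN = 158.7 N).

P ≈ 467 N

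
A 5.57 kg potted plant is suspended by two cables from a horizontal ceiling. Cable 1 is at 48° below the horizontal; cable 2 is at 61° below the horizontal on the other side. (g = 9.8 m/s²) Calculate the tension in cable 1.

Weight W = 5.57 × 9.8 = 54.59 N acts straight down.
Horizontal: T_1 cos 48° = T_2 cos 61°  →  T_2 = 1.38 T_1.
Vertical: T_1 sin 48° + T_2 sin 61° = 54.59.
Substituting the horizontal relation into the vertical equation gives 1.95 T_1 = 54.59, so T_1 = 27.99 N.

T_1 ≈ 28 N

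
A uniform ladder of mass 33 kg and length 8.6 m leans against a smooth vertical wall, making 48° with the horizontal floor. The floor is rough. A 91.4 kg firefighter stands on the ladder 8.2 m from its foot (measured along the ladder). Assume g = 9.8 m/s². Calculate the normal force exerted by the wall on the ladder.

Torques about the foot: N_wall · 8.6 sin 48° = 33×9.8×4.3 cos 48° + 91.4×9.8×8.2 cos 48° → N_wall = 914.59 N.

N_wall ≈ 915 N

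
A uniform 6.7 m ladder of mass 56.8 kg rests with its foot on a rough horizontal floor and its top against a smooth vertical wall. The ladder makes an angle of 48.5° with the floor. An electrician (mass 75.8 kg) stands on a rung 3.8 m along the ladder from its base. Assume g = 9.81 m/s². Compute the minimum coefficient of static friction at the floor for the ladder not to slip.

ΣF_y = 0: N_floor = 56.8×9.81 + 75.8×9.81 = 1300.8 N.
Torques about the foot: N_wall · 6.7 sin 48.5° = 56.8×9.81×3.35 cos 48.5° + 75.8×9.81×3.8 cos 48.5° → N_wall = 619.61 N.
ΣF_x = 0: f_floor = N_wall = 619.61 N.
μ_min = f_floor / N_floor = 619.61 / 1300.8 = 0.4763.

μ_min ≈ 0.476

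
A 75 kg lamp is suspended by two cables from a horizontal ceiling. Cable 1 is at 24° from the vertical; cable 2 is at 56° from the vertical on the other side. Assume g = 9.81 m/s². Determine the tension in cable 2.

Angles from the horizontal: cable 1 is 90° − 24° = 66°, cable 2 is 90° − 56° = 34°.
Weight W = 75 × 9.81 = 735.8 N acts straight down.
Horizontal: T_1 cos 66° = T_2 cos 34°  →  T_1 = 2.038 T_2.
Vertical: T_1 sin 66° + T_2 sin 34° = 735.8.
Substituting the horizontal relation into the vertical equation gives 2.421 T_2 = 735.8, so T_2 = 303.9 N.

T_2 ≈ 304 N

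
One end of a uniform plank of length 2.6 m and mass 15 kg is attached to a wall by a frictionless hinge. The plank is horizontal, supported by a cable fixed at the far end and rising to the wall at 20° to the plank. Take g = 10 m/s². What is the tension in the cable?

Take torques about the hinge: T sin 20° · 2.6 = 15×10×1.3 = 195 N·m.
So T = 195 / (0.3420 × 2.6) = 219.29 N.

T ≈ 219 N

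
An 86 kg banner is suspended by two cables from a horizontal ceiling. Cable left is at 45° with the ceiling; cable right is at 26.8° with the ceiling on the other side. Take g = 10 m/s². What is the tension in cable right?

T_right ≈ 640 N

Weight W = 86 × 10 = 860 N acts straight down.
Horizontal: T_left cos 45° = T_right cos 26.8°  →  T_left = 1.262 T_right.
Vertical: T_left sin 45° + T_right sin 26.8° = 860.
Substituting the horizontal relation into the vertical equation gives 1.343 T_right = 860, so T_right = 640.1 N.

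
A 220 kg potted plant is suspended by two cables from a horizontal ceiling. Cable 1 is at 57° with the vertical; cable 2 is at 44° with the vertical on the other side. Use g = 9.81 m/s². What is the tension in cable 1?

T_1 ≈ 1530 N

Angles from the horizontal: cable 1 is 90° − 57° = 33°, cable 2 is 90° − 44° = 46°.
Weight W = 220 × 9.81 = 2158 N acts straight down.
Horizontal: T_1 cos 33° = T_2 cos 46°  →  T_2 = 1.207 T_1.
Vertical: T_1 sin 33° + T_2 sin 46° = 2158.
Substituting the horizontal relation into the vertical equation gives 1.413 T_1 = 2158, so T_1 = 1527 N.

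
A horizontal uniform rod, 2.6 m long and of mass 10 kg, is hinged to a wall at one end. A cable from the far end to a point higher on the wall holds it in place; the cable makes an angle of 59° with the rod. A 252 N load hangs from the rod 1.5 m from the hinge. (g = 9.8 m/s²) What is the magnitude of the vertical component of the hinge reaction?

|H_y| ≈ 156 N

Take torques about the hinge: T sin 59° · 2.6 = 10×9.8×1.3 + 252×1.5 = 505.4 N·m.
So T = 505.4 / (0.8572 × 2.6) = 226.78 N.
ΣF_y = 0: H_y = (10×9.8 + 252) − T sin 59° = 350 − 194.38 = 155.62 N.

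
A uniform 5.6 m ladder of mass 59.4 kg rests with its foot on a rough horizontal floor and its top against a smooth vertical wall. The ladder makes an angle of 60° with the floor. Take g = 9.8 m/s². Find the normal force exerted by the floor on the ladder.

N_floor ≈ 582 N

ΣF_y = 0: N_floor = 59.4×9.8 = 582.12 N.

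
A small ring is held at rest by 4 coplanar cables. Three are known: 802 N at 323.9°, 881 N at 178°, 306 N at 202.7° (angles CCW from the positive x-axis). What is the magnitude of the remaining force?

Sum the known components: ΣF_x = -514.8 N, ΣF_y = -559.9 N.
For equilibrium the remaining force must supply (−ΣF_x, −ΣF_y) = (514.8, 559.9) N.
Magnitude = √((514.8)² + (559.9)²) = 760.5 N; direction = atan2(559.9, 514.8) = 47.4°.

F ≈ 761 N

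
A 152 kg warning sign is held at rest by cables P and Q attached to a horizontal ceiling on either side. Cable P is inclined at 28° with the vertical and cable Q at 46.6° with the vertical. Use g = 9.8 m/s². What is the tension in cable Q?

Angles from the horizontal: cable P is 90° − 28° = 62°, cable Q is 90° − 46.6° = 43.4°.
Weight W = 152 × 9.8 = 1490 N acts straight down.
Horizontal: T_P cos 62° = T_Q cos 43.4°  →  T_P = 1.548 T_Q.
Vertical: T_P sin 62° + T_Q sin 43.4° = 1490.
Substituting the horizontal relation into the vertical equation gives 2.054 T_Q = 1490, so T_Q = 725.4 N.

T_Q ≈ 725 N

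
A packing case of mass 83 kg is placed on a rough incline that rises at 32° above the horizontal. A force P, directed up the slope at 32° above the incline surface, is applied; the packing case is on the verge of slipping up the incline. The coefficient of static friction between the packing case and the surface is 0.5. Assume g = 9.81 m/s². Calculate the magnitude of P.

On the verge of sliding up the incline, friction equals μN and acts down the slope.
Perpendicular: N + P sin 32° = W cos 32° = 690.5 N.
Along incline: P cos 32° = W sin 32° + μN  with W sin 32° = 431.5 N.
Solving the pair for P and N: P = 697.9 N, N = 320.7 N (and f = μN = 160.3 N).

P ≈ 698 N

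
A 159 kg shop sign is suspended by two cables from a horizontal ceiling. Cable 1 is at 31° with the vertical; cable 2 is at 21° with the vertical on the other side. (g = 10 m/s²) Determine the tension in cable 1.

Angles from the horizontal: cable 1 is 90° − 31° = 59°, cable 2 is 90° − 21° = 69°.
Weight W = 159 × 10 = 1590 N acts straight down.
Horizontal: T_1 cos 59° = T_2 cos 69°  →  T_2 = 1.437 T_1.
Vertical: T_1 sin 59° + T_2 sin 69° = 1590.
Substituting the horizontal relation into the vertical equation gives 2.199 T_1 = 1590, so T_1 = 723.1 N.

T_1 ≈ 723 N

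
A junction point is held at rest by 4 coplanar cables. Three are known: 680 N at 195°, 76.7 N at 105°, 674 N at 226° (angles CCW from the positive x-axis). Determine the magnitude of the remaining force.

F ≈ 1290 N

Sum the known components: ΣF_x = -1145 N, ΣF_y = -586.7 N.
For equilibrium the remaining force must supply (−ΣF_x, −ΣF_y) = (1145, 586.7) N.
Magnitude = √((1145)² + (586.7)²) = 1286 N; direction = atan2(586.7, 1145) = 27.1°.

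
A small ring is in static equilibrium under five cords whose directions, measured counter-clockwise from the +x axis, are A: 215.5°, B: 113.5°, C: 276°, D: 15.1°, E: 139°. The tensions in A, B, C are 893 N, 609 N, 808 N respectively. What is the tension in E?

Resolve: ΣF_x = 893 cos 215.5° + 609 cos 113.5° + 808 cos 276° + T_D cos 15.1° + T_E cos 139° = 0.
        ΣF_y = 893 sin 215.5° + 609 sin 113.5° + 808 sin 276° + T_D sin 15.1° + T_E sin 139° = 0.
The known terms sum to (-885.4, -763.7) N, so 0.9655 T_D − 0.7547 T_E = 885.4 and 0.2605 T_D + 0.6561 T_E = 763.7.
Solving simultaneously: T_D = 1394 N, T_E = 610.4 N.

T_E ≈ 610 N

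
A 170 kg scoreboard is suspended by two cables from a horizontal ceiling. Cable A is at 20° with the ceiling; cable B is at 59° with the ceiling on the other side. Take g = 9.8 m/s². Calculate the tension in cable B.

T_B ≈ 1590 N

Weight W = 170 × 9.8 = 1666 N acts straight down.
Horizontal: T_A cos 20° = T_B cos 59°  →  T_A = 0.5481 T_B.
Vertical: T_A sin 20° + T_B sin 59° = 1666.
Substituting the horizontal relation into the vertical equation gives 1.045 T_B = 1666, so T_B = 1595 N.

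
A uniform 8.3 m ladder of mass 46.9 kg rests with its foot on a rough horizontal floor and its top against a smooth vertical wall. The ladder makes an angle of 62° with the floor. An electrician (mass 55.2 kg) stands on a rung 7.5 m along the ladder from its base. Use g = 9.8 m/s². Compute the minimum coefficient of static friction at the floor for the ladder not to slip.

ΣF_y = 0: N_floor = 46.9×9.8 + 55.2×9.8 = 1000.6 N.
Torques about the foot: N_wall · 8.3 sin 62° = 46.9×9.8×4.15 cos 62° + 55.2×9.8×7.5 cos 62° → N_wall = 382.1 N.
ΣF_x = 0: f_floor = N_wall = 382.1 N.
μ_min = f_floor / N_floor = 382.1 / 1000.6 = 0.3819.

μ_min ≈ 0.382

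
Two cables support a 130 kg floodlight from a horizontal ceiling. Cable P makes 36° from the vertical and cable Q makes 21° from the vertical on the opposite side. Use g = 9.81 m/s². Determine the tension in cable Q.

T_Q ≈ 894 N

Angles from the horizontal: cable P is 90° − 36° = 54°, cable Q is 90° − 21° = 69°.
Weight W = 130 × 9.81 = 1275 N acts straight down.
Horizontal: T_P cos 54° = T_Q cos 69°  →  T_P = 0.6097 T_Q.
Vertical: T_P sin 54° + T_Q sin 69° = 1275.
Substituting the horizontal relation into the vertical equation gives 1.427 T_Q = 1275, so T_Q = 893.8 N.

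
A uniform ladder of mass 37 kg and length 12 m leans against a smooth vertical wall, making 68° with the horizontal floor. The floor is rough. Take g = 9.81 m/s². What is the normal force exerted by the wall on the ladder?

Torques about the foot: N_wall · 12 sin 68° = 37×9.81×6 cos 68° → N_wall = 73.325 N.

N_wall ≈ 73.3 N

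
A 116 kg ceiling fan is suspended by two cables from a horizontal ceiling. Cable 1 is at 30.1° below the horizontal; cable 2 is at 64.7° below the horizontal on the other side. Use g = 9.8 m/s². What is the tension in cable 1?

Weight W = 116 × 9.8 = 1137 N acts straight down.
Horizontal: T_1 cos 30.1° = T_2 cos 64.7°  →  T_2 = 2.024 T_1.
Vertical: T_1 sin 30.1° + T_2 sin 64.7° = 1137.
Substituting the horizontal relation into the vertical equation gives 2.332 T_1 = 1137, so T_1 = 487.5 N.

T_1 ≈ 488 N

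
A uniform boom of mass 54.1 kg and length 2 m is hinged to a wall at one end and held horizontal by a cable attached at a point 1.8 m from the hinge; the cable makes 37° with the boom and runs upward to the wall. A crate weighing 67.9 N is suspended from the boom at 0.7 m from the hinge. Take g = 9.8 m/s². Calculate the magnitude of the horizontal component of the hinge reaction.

Take torques about the hinge: T sin 37° · 1.8 = 54.1×9.8×1 + 67.9×0.7 = 577.71 N·m.
So T = 577.71 / (0.6018 × 1.8) = 533.3 N.
ΣF_x = 0: H_x = T cos 37° = 425.92 N.

H_x ≈ 426 N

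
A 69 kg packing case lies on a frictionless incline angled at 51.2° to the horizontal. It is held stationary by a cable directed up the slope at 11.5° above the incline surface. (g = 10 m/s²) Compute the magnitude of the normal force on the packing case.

Take axes along and perpendicular to the incline. Weight components: W sin 51.2° = 537.7 N down-slope, W cos 51.2° = 432.4 N into the surface.
Along incline: T cos 11.5° = W sin 51.2° → T = 548.8 N.
Perpendicular: N = W cos 51.2° − T sin 11.5° = 323 N.

N ≈ 323 N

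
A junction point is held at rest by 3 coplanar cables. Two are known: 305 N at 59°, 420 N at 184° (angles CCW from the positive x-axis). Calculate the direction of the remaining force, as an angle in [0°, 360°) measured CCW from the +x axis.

θ ≈ 318°

Sum the known components: ΣF_x = -261.9 N, ΣF_y = 232.1 N.
For equilibrium the remaining force must supply (−ΣF_x, −ΣF_y) = (261.9, -232.1) N.
Magnitude = √((261.9)² + (-232.1)²) = 350 N; direction = atan2(-232.1, 261.9) = 318.4°.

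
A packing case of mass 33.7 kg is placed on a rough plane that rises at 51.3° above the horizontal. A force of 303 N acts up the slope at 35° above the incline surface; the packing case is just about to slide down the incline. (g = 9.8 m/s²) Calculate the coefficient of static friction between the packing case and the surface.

μ ≈ 0.292

On the verge of sliding down the incline, friction is at its maximum μN and acts up the slope.
Perpendicular to incline: N = W cos 51.3° − P sin 35° = 206.5 − 173.8 = 32.7 N.
Along incline: P cos 35° + μN = W sin 51.3° → μ = (W sin 51.3° − P cos 35°) / N = 0.2918.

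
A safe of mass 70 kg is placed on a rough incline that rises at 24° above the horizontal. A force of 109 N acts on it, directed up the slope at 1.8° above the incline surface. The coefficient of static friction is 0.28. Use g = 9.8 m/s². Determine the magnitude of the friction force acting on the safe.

f ≈ 170 N

Axes along / perpendicular to the incline. W sin 24° = 279 N down-slope; W cos 24° = 626.7 N into the surface.
Perpendicular: N = W cos 24° − P sin 1.8° = 626.7 − 3.424 = 623.3 N.
Along incline: P cos 1.8° + f = W sin 24° (friction acts up-slope) → f = 279 − 108.9 = 170.1 N.
|f| = 170.1 N ≤ μN = 174.5 N, so the safe is indeed static.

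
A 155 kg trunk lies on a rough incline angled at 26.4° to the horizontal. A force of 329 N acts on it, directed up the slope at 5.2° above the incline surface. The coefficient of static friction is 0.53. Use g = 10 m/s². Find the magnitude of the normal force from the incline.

Axes along / perpendicular to the incline. W sin 26.4° = 689.2 N down-slope; W cos 26.4° = 1388 N into the surface.
Perpendicular: N = W cos 26.4° − P sin 5.2° = 1388 − 29.82 = 1359 N.
Along incline: P cos 5.2° + f = W sin 26.4° (friction acts up-slope) → f = 689.2 − 327.6 = 361.5 N.
|f| = 361.5 N ≤ μN = 720 N, so the trunk is indeed static.

N ≈ 1360 N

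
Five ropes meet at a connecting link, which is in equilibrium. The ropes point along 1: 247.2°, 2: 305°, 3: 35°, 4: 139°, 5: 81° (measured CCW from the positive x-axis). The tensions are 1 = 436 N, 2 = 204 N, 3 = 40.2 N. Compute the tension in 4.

Resolve: ΣF_x = 436 cos 247.2° + 204 cos 305° + 40.2 cos 35° + T_4 cos 139° + T_5 cos 81° = 0.
        ΣF_y = 436 sin 247.2° + 204 sin 305° + 40.2 sin 35° + T_4 sin 139° + T_5 sin 81° = 0.
The known terms sum to (-19.02, -546) N, so -0.7547 T_4 + 0.1564 T_5 = 19.02 and 0.6561 T_4 + 0.9877 T_5 = 546.
Solving simultaneously: T_4 = 78.57 N, T_5 = 500.6 N.

T_4 ≈ 78.6 N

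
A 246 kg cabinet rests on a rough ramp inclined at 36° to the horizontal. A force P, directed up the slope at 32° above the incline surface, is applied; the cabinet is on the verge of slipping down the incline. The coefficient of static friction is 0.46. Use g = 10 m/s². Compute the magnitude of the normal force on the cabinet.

N ≈ 1520 N

On the verge of sliding down the incline, friction equals μN and acts up the slope.
Perpendicular: N + P sin 32° = W cos 36° = 1990 N.
Along incline: P cos 32° + μN = W sin 36° with W sin 36° = 1446 N.
Solving the pair for P and N: P = 877.8 N, N = 1525 N (and f = μN = 701.5 N).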